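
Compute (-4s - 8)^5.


Expand (-4s - 8)^5 by repeated multiplication:
  (-4s - 8)^2 = 16s^2 + 64s + 64
  (-4s - 8)^3 = -64s^3 - 384s^2 - 768s - 512
  (-4s - 8)^4 = 256s^4 + 2048s^3 + 6144s^2 + 8192s + 4096
= -1024s^5 - 10240s^4 - 40960s^3 - 81920s^2 - 81920s - 32768


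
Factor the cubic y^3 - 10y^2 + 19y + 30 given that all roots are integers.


Try integer roots (divisors of 30). y=6: p(6)=0.
Divide out (y - 6): quotient is y^2 - 4y - 5.
Factor the quadratic: (y + 1)(y - 5)
Result: (y - 6)(y + 1)(y - 5)


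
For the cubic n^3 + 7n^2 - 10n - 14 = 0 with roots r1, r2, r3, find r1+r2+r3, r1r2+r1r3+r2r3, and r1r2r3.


Monic cubic n^3+bn^2+cn+d=0: sum=-b, pairwise sum=c, product=-d.
b=7, c=-10, d=-14
r1+r2+r3 = -7
r1r2+r1r3+r2r3 = -10
r1r2r3 = 14


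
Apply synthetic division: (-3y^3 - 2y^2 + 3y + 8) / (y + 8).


Synthetic division with c = -8. Coefficients: -3, -2, 3, 8
Bring down -3.
  -3 * -8 = 24; 24 - 2 = 22
  22 * -8 = -176; -176 + 3 = -173
  -173 * -8 = 1384; 1384 + 8 = 1392
Quotient: -3y^2 + 22y - 173, Remainder: 1392


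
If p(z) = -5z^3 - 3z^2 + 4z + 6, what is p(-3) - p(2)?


p(-3) = 102
p(2) = -38
p(-3) - p(2) = 102 + 38 = 140


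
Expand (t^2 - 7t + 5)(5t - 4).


Distribute each term of the first polynomial:
  (t^2)(5t - 4) = 5t^3 - 4t^2
  (-7t)(5t - 4) = -35t^2 + 28t
  (5)(5t - 4) = 25t - 20
Sum: 5t^3 - 39t^2 + 53t - 20


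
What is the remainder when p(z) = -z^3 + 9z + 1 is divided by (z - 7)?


By the Remainder Theorem, the remainder equals p(7):
  -1*(7)^3 = -343
  0*(7)^2 = 0
  9*(7)^1 = 63
  constant: 1
Sum: -343 + 0 + 63 + 1 = -279


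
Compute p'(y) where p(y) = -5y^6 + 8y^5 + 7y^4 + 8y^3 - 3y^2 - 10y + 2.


Apply the power rule term by term:
  d/dy(-5y^6) = -30y^5
  d/dy(8y^5) = 40y^4
  d/dy(7y^4) = 28y^3
  d/dy(8y^3) = 24y^2
  d/dy(-3y^2) = -6y
  d/dy(-10y) = -10
  d/dy(2) = 0
p'(y) = -30y^5 + 40y^4 + 28y^3 + 24y^2 - 6y - 10


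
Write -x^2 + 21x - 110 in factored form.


Roots satisfy r1 + r2 = -b/a = 21 and r1*r2 = c/a = 110.
So r1 = 10, r2 = 11.
-x^2 + 21x - 110 = -(x - r1)(x - r2) = -(x - 10)(x - 11)


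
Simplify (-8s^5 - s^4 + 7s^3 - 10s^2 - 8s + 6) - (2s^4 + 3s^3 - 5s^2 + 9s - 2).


Distribute the minus sign:
  (-8s^5 - s^4 + 7s^3 - 10s^2 - 8s + 6)
- (2s^4 + 3s^3 - 5s^2 + 9s - 2)
Negate second polynomial: -2s^4 - 3s^3 + 5s^2 - 9s + 2
Add: -8s^5 - 3s^4 + 4s^3 - 5s^2 - 17s + 8


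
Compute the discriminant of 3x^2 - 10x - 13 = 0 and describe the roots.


D = b^2 - 4ac = (-10)^2 - 4(3)(-13) = 100 + 156 = 256
Since D > 0: two distinct rational roots


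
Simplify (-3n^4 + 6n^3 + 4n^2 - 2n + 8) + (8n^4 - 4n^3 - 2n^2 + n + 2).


Align terms by degree and add:
  -3n^4 + 6n^3 + 4n^2 - 2n + 8
+ 8n^4 - 4n^3 - 2n^2 + n + 2
= 5n^4 + 2n^3 + 2n^2 - n + 10


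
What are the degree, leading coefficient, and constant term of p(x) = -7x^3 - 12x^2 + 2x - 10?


Highest power of x is 3, with coefficient -7. Constant term is -10.
Degree = 3, leading coefficient = -7, constant term = -10


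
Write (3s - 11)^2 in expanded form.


Expand (3s - 11)^2 by repeated multiplication:
= 9s^2 - 66s + 121


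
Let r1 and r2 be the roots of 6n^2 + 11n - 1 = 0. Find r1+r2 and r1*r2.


For an^2+bn+c=0: sum = -b/a, product = c/a.
a=6, b=11, c=-1
Sum = -(11)/6 = -11/6
Product = (-1)/6 = -1/6


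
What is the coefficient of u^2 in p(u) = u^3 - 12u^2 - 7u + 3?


Read off the coefficient of u^2: -12


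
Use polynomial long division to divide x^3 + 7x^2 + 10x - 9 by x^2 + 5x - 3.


(x^3 + 7x^2 + 10x - 9) / (x^2 + 5x - 3)
Step 1: x * (x^2 + 5x - 3) = x^3 + 5x^2 - 3x; subtract.
Step 2: 2 * (x^2 + 5x - 3) = 2x^2 + 10x - 6; subtract.
Quotient: x + 2, Remainder: 3x - 3


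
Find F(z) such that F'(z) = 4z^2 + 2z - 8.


Reverse power rule on each term:
  ∫ 4z^2 dz = (4/3)z^3
  ∫ 2z dz = z^2
  ∫ -8 dz = -8z
F(z) = (4/3)z^3 + z^2 - 8z + C


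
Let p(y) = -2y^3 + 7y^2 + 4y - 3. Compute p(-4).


Using direct substitution:
  -2 * (-4)^3 = 128
  7 * (-4)^2 = 112
  4 * (-4)^1 = -16
  constant: -3
Sum = 128 + 112 - 16 - 3 = 221


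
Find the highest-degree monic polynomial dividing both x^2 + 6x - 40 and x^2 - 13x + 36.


Factor each:
  x^2 + 6x - 40 = (x - 4)(x + 10)
  x^2 - 13x + 36 = (x - 4)(x - 9)
Common monic factor: x - 4


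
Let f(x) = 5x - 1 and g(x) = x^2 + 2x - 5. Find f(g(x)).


Substitute g(x) into f:
f(g(x)) = 5*(x^2 + 2x - 5) + (-1)
Expand and combine: 5x^2 + 10x - 26


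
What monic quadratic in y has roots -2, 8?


p(y) = (y + 2)(y - 8)
Expand: y^2 - 6y - 16


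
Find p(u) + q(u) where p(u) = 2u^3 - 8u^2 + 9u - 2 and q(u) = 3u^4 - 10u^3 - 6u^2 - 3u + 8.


Align terms by degree and add:
  2u^3 - 8u^2 + 9u - 2
+ 3u^4 - 10u^3 - 6u^2 - 3u + 8
= 3u^4 - 8u^3 - 14u^2 + 6u + 6


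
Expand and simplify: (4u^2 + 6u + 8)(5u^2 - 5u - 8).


Distribute each term of the first polynomial:
  (4u^2)(5u^2 - 5u - 8) = 20u^4 - 20u^3 - 32u^2
  (6u)(5u^2 - 5u - 8) = 30u^3 - 30u^2 - 48u
  (8)(5u^2 - 5u - 8) = 40u^2 - 40u - 64
Sum: 20u^4 + 10u^3 - 22u^2 - 88u - 64


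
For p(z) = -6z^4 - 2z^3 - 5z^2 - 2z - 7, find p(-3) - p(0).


p(-3) = -478
p(0) = -7
p(-3) - p(0) = -478 + 7 = -471


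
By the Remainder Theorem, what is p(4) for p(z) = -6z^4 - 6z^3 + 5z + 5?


By the Remainder Theorem, the remainder equals p(4):
  -6*(4)^4 = -1536
  -6*(4)^3 = -384
  0*(4)^2 = 0
  5*(4)^1 = 20
  constant: 5
Sum: -1536 - 384 + 0 + 20 + 5 = -1895


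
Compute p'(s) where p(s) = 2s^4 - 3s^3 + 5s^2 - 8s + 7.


Apply the power rule term by term:
  d/ds(2s^4) = 8s^3
  d/ds(-3s^3) = -9s^2
  d/ds(5s^2) = 10s
  d/ds(-8s) = -8
  d/ds(7) = 0
p'(s) = 8s^3 - 9s^2 + 10s - 8


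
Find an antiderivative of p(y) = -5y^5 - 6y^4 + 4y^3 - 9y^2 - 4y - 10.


Reverse power rule on each term:
  ∫ -5y^5 dy = -(5/6)y^6
  ∫ -6y^4 dy = -(6/5)y^5
  ∫ 4y^3 dy = y^4
  ∫ -9y^2 dy = -3y^3
  ∫ -4y dy = -2y^2
  ∫ -10 dy = -10y
F(y) = -(5/6)y^6 - (6/5)y^5 + y^4 - 3y^3 - 2y^2 - 10y + C


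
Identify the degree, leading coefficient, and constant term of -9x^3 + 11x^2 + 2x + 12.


Highest power of x is 3, with coefficient -9. Constant term is 12.
Degree = 3, leading coefficient = -9, constant term = 12


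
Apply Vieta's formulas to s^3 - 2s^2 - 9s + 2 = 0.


Monic cubic s^3+bs^2+cs+d=0: sum=-b, pairwise sum=c, product=-d.
b=-2, c=-9, d=2
r1+r2+r3 = 2
r1r2+r1r3+r2r3 = -9
r1r2r3 = -2


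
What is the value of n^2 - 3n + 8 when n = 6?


Using direct substitution:
  1 * (6)^2 = 36
  -3 * (6)^1 = -18
  constant: 8
Sum = 36 - 18 + 8 = 26


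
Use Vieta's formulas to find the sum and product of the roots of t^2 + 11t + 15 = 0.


For at^2+bt+c=0: sum = -b/a, product = c/a.
a=1, b=11, c=15
Sum = -(11)/1 = -11
Product = (15)/1 = 15


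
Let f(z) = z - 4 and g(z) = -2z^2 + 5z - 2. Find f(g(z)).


Substitute g(z) into f:
f(g(z)) = 1*(-2z^2 + 5z - 2) + (-4)
Expand and combine: -2z^2 + 5z - 6


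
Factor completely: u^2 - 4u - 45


Roots satisfy r1 + r2 = -b/a = 4 and r1*r2 = c/a = -45.
So r1 = 9, r2 = -5.
u^2 - 4u - 45 = (u - r1)(u - r2) = (u - 9)(u + 5)


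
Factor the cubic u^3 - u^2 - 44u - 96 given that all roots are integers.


Try integer roots (divisors of -96). u=8: p(8)=0.
Divide out (u - 8): quotient is u^2 + 7u + 12.
Factor the quadratic: (u + 4)(u + 3)
Result: (u - 8)(u + 4)(u + 3)


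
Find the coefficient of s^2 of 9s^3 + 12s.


Read off the coefficient of s^2: 0


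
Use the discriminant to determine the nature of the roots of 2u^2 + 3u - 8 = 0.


D = b^2 - 4ac = (3)^2 - 4(2)(-8) = 9 + 64 = 73
Since D > 0: two distinct irrational roots


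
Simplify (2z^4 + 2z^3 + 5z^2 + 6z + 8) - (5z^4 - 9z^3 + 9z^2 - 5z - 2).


Distribute the minus sign:
  (2z^4 + 2z^3 + 5z^2 + 6z + 8)
- (5z^4 - 9z^3 + 9z^2 - 5z - 2)
Negate second polynomial: -5z^4 + 9z^3 - 9z^2 + 5z + 2
Add: -3z^4 + 11z^3 - 4z^2 + 11z + 10


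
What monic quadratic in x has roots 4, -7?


p(x) = (x - 4)(x + 7)
Expand: x^2 + 3x - 28


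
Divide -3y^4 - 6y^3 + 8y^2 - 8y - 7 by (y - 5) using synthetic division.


Synthetic division with c = 5. Coefficients: -3, -6, 8, -8, -7
Bring down -3.
  -3 * 5 = -15; -15 - 6 = -21
  -21 * 5 = -105; -105 + 8 = -97
  -97 * 5 = -485; -485 - 8 = -493
  -493 * 5 = -2465; -2465 - 7 = -2472
Quotient: -3y^3 - 21y^2 - 97y - 493, Remainder: -2472


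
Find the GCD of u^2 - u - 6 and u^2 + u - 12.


Factor each:
  u^2 - u - 6 = (u - 3)(u + 2)
  u^2 + u - 12 = (u - 3)(u + 4)
Common monic factor: u - 3


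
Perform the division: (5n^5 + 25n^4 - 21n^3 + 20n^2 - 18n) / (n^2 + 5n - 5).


(5n^5 + 25n^4 - 21n^3 + 20n^2 - 18n) / (n^2 + 5n - 5)
Step 1: 5n^3 * (n^2 + 5n - 5) = 5n^5 + 25n^4 - 25n^3; subtract.
Step 2: 0 * (n^2 + 5n - 5) = 0; subtract.
Step 3: 4n * (n^2 + 5n - 5) = 4n^3 + 20n^2 - 20n; subtract.
Step 4: 0 * (n^2 + 5n - 5) = 0; subtract.
Quotient: 5n^3 + 4n, Remainder: 2n


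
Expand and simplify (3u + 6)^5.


Expand (3u + 6)^5 by repeated multiplication:
  (3u + 6)^2 = 9u^2 + 36u + 36
  (3u + 6)^3 = 27u^3 + 162u^2 + 324u + 216
  (3u + 6)^4 = 81u^4 + 648u^3 + 1944u^2 + 2592u + 1296
= 243u^5 + 2430u^4 + 9720u^3 + 19440u^2 + 19440u + 7776


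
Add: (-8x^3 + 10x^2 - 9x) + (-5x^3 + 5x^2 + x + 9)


Align terms by degree and add:
  -8x^3 + 10x^2 - 9x
  -5x^3 + 5x^2 + x + 9
= -13x^3 + 15x^2 - 8x + 9


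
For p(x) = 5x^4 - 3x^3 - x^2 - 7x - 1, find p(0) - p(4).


p(0) = -1
p(4) = 1043
p(0) - p(4) = -1 - 1043 = -1044


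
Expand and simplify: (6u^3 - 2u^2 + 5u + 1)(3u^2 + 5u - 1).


Distribute each term of the first polynomial:
  (6u^3)(3u^2 + 5u - 1) = 18u^5 + 30u^4 - 6u^3
  (-2u^2)(3u^2 + 5u - 1) = -6u^4 - 10u^3 + 2u^2
  (5u)(3u^2 + 5u - 1) = 15u^3 + 25u^2 - 5u
  (1)(3u^2 + 5u - 1) = 3u^2 + 5u - 1
Sum: 18u^5 + 24u^4 - u^3 + 30u^2 - 1


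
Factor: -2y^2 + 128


Roots satisfy r1 + r2 = -b/a = 0 and r1*r2 = c/a = -64.
So r1 = -8, r2 = 8.
-2y^2 + 128 = -2(y - r1)(y - r2) = -2(y + 8)(y - 8)


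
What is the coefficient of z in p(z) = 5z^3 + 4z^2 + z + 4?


Read off the coefficient of z: 1


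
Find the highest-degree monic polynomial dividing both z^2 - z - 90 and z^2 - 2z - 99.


Factor each:
  z^2 - z - 90 = (z + 9)(z - 10)
  z^2 - 2z - 99 = (z + 9)(z - 11)
Common monic factor: z + 9


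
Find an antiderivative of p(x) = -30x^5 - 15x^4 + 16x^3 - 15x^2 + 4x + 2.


Reverse power rule on each term:
  ∫ -30x^5 dx = -5x^6
  ∫ -15x^4 dx = -3x^5
  ∫ 16x^3 dx = 4x^4
  ∫ -15x^2 dx = -5x^3
  ∫ 4x dx = 2x^2
  ∫ 2 dx = 2x
F(x) = -5x^6 - 3x^5 + 4x^4 - 5x^3 + 2x^2 + 2x + C


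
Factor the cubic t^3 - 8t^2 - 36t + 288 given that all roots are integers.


Try integer roots (divisors of 288). t=-6: p(-6)=0.
Divide out (t + 6): quotient is t^2 - 14t + 48.
Factor the quadratic: (t - 6)(t - 8)
Result: (t + 6)(t - 6)(t - 8)


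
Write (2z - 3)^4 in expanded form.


Expand (2z - 3)^4 by repeated multiplication:
  (2z - 3)^2 = 4z^2 - 12z + 9
  (2z - 3)^3 = 8z^3 - 36z^2 + 54z - 27
= 16z^4 - 96z^3 + 216z^2 - 216z + 81


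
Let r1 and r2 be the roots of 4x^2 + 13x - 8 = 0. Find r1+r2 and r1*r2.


For ax^2+bx+c=0: sum = -b/a, product = c/a.
a=4, b=13, c=-8
Sum = -(13)/4 = -13/4
Product = (-8)/4 = -2


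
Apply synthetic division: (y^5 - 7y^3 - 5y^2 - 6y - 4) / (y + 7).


Synthetic division with c = -7. Coefficients: 1, 0, -7, -5, -6, -4
Bring down 1.
  1 * -7 = -7; -7 + 0 = -7
  -7 * -7 = 49; 49 - 7 = 42
  42 * -7 = -294; -294 - 5 = -299
  -299 * -7 = 2093; 2093 - 6 = 2087
  2087 * -7 = -14609; -14609 - 4 = -14613
Quotient: y^4 - 7y^3 + 42y^2 - 299y + 2087, Remainder: -14613


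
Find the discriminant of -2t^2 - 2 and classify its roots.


D = b^2 - 4ac = (0)^2 - 4(-2)(-2) = 0 - 16 = -16
Since D < 0: two complex conjugate roots (no real roots)


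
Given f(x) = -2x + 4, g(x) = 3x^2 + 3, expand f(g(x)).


Substitute g(x) into f:
f(g(x)) = -2*(3x^2 + 3) + 4
Expand and combine: -6x^2 - 2


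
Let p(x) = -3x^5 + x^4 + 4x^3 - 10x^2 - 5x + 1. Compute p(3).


Using direct substitution:
  -3 * (3)^5 = -729
  1 * (3)^4 = 81
  4 * (3)^3 = 108
  -10 * (3)^2 = -90
  -5 * (3)^1 = -15
  constant: 1
Sum = -729 + 81 + 108 - 90 - 15 + 1 = -644


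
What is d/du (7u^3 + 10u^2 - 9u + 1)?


Apply the power rule term by term:
  d/du(7u^3) = 21u^2
  d/du(10u^2) = 20u
  d/du(-9u) = -9
  d/du(1) = 0
p'(u) = 21u^2 + 20u - 9


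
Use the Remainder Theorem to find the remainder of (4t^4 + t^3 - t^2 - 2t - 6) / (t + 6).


By the Remainder Theorem, the remainder equals p(-6):
  4*(-6)^4 = 5184
  1*(-6)^3 = -216
  -1*(-6)^2 = -36
  -2*(-6)^1 = 12
  constant: -6
Sum: 5184 - 216 - 36 + 12 - 6 = 4938


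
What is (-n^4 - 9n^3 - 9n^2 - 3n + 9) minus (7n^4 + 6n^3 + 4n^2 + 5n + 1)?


Distribute the minus sign:
  (-n^4 - 9n^3 - 9n^2 - 3n + 9)
- (7n^4 + 6n^3 + 4n^2 + 5n + 1)
Negate second polynomial: -7n^4 - 6n^3 - 4n^2 - 5n - 1
Add: -8n^4 - 15n^3 - 13n^2 - 8n + 8


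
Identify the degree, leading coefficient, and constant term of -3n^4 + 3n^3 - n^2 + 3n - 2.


Highest power of n is 4, with coefficient -3. Constant term is -2.
Degree = 4, leading coefficient = -3, constant term = -2


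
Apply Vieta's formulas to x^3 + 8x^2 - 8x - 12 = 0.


Monic cubic x^3+bx^2+cx+d=0: sum=-b, pairwise sum=c, product=-d.
b=8, c=-8, d=-12
r1+r2+r3 = -8
r1r2+r1r3+r2r3 = -8
r1r2r3 = 12


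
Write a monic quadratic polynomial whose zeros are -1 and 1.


p(y) = (y + 1)(y - 1)
Expand: y^2 - 1


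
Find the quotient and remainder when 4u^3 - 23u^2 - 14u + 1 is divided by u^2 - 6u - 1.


(4u^3 - 23u^2 - 14u + 1) / (u^2 - 6u - 1)
Step 1: 4u * (u^2 - 6u - 1) = 4u^3 - 24u^2 - 4u; subtract.
Step 2: 1 * (u^2 - 6u - 1) = u^2 - 6u - 1; subtract.
Quotient: 4u + 1, Remainder: -4u + 2


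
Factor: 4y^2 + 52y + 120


Roots satisfy r1 + r2 = -b/a = -13 and r1*r2 = c/a = 30.
So r1 = -10, r2 = -3.
4y^2 + 52y + 120 = 4(y - r1)(y - r2) = 4(y + 10)(y + 3)


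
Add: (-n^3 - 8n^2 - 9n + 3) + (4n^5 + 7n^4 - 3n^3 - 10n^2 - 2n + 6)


Align terms by degree and add:
  -n^3 - 8n^2 - 9n + 3
+ 4n^5 + 7n^4 - 3n^3 - 10n^2 - 2n + 6
= 4n^5 + 7n^4 - 4n^3 - 18n^2 - 11n + 9


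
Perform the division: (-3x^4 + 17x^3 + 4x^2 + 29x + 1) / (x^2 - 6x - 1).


(-3x^4 + 17x^3 + 4x^2 + 29x + 1) / (x^2 - 6x - 1)
Step 1: -3x^2 * (x^2 - 6x - 1) = -3x^4 + 18x^3 + 3x^2; subtract.
Step 2: -x * (x^2 - 6x - 1) = -x^3 + 6x^2 + x; subtract.
Step 3: -5 * (x^2 - 6x - 1) = -5x^2 + 30x + 5; subtract.
Quotient: -3x^2 - x - 5, Remainder: -2x - 4


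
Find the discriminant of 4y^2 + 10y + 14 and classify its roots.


D = b^2 - 4ac = (10)^2 - 4(4)(14) = 100 - 224 = -124
Since D < 0: two complex conjugate roots (no real roots)


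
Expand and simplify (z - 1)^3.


Expand (z - 1)^3 by repeated multiplication:
  (z - 1)^2 = z^2 - 2z + 1
= z^3 - 3z^2 + 3z - 1


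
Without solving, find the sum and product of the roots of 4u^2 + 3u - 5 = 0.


For au^2+bu+c=0: sum = -b/a, product = c/a.
a=4, b=3, c=-5
Sum = -(3)/4 = -3/4
Product = (-5)/4 = -5/4


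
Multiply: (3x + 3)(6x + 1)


Distribute each term of the first polynomial:
  (3x)(6x + 1) = 18x^2 + 3x
  (3)(6x + 1) = 18x + 3
Sum: 18x^2 + 21x + 3


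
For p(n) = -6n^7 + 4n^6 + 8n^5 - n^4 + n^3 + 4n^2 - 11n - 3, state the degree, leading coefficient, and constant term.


Highest power of n is 7, with coefficient -6. Constant term is -3.
Degree = 7, leading coefficient = -6, constant term = -3


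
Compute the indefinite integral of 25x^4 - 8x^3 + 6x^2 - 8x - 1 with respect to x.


Reverse power rule on each term:
  ∫ 25x^4 dx = 5x^5
  ∫ -8x^3 dx = -2x^4
  ∫ 6x^2 dx = 2x^3
  ∫ -8x dx = -4x^2
  ∫ -1 dx = -x
F(x) = 5x^5 - 2x^4 + 2x^3 - 4x^2 - x + C


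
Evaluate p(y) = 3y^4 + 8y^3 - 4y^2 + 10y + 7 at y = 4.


Using direct substitution:
  3 * (4)^4 = 768
  8 * (4)^3 = 512
  -4 * (4)^2 = -64
  10 * (4)^1 = 40
  constant: 7
Sum = 768 + 512 - 64 + 40 + 7 = 1263


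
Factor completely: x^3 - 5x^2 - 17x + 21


Try integer roots (divisors of 21). x=7: p(7)=0.
Divide out (x - 7): quotient is x^2 + 2x - 3.
Factor the quadratic: (x + 3)(x - 1)
Result: (x - 7)(x + 3)(x - 1)


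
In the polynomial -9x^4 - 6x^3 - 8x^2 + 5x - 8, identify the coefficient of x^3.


Read off the coefficient of x^3: -6


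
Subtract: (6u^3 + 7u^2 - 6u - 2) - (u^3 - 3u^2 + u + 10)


Distribute the minus sign:
  (6u^3 + 7u^2 - 6u - 2)
- (u^3 - 3u^2 + u + 10)
Negate second polynomial: -u^3 + 3u^2 - u - 10
Add: 5u^3 + 10u^2 - 7u - 12


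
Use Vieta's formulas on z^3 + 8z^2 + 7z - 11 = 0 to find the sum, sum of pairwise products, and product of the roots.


Monic cubic z^3+bz^2+cz+d=0: sum=-b, pairwise sum=c, product=-d.
b=8, c=7, d=-11
r1+r2+r3 = -8
r1r2+r1r3+r2r3 = 7
r1r2r3 = 11


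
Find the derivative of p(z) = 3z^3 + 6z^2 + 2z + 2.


Apply the power rule term by term:
  d/dz(3z^3) = 9z^2
  d/dz(6z^2) = 12z
  d/dz(2z) = 2
  d/dz(2) = 0
p'(z) = 9z^2 + 12z + 2


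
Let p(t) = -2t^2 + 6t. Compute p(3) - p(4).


p(3) = 0
p(4) = -8
p(3) - p(4) = 0 + 8 = 8


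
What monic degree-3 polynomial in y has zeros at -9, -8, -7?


p(y) = (y + 9)(y + 8)(y + 7)
Expand: y^3 + 24y^2 + 191y + 504


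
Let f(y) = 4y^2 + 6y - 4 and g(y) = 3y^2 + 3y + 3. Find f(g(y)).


Substitute g(y) into f:
f(g(y)) = 4*(3y^2 + 3y + 3)^2 + 6*(3y^2 + 3y + 3) + (-4)
(3y^2 + 3y + 3)^2 = 9y^4 + 18y^3 + 27y^2 + 18y + 9
Expand and combine: 36y^4 + 72y^3 + 126y^2 + 90y + 50


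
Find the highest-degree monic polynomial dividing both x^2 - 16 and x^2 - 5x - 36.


Factor each:
  x^2 - 16 = (x + 4)(x - 4)
  x^2 - 5x - 36 = (x + 4)(x - 9)
Common monic factor: x + 4


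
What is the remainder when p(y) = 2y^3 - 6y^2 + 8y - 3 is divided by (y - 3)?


By the Remainder Theorem, the remainder equals p(3):
  2*(3)^3 = 54
  -6*(3)^2 = -54
  8*(3)^1 = 24
  constant: -3
Sum: 54 - 54 + 24 - 3 = 21


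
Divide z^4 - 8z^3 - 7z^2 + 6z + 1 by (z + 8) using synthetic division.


Synthetic division with c = -8. Coefficients: 1, -8, -7, 6, 1
Bring down 1.
  1 * -8 = -8; -8 - 8 = -16
  -16 * -8 = 128; 128 - 7 = 121
  121 * -8 = -968; -968 + 6 = -962
  -962 * -8 = 7696; 7696 + 1 = 7697
Quotient: z^3 - 16z^2 + 121z - 962, Remainder: 7697


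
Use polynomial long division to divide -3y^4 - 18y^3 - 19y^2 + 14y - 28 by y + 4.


(-3y^4 - 18y^3 - 19y^2 + 14y - 28) / (y + 4)
Step 1: -3y^3 * (y + 4) = -3y^4 - 12y^3; subtract.
Step 2: -6y^2 * (y + 4) = -6y^3 - 24y^2; subtract.
Step 3: 5y * (y + 4) = 5y^2 + 20y; subtract.
Step 4: -6 * (y + 4) = -6y - 24; subtract.
Quotient: -3y^3 - 6y^2 + 5y - 6, Remainder: -4


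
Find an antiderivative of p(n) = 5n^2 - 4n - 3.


Reverse power rule on each term:
  ∫ 5n^2 dn = (5/3)n^3
  ∫ -4n dn = -2n^2
  ∫ -3 dn = -3n
F(n) = (5/3)n^3 - 2n^2 - 3n + C


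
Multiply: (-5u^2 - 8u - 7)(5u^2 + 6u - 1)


Distribute each term of the first polynomial:
  (-5u^2)(5u^2 + 6u - 1) = -25u^4 - 30u^3 + 5u^2
  (-8u)(5u^2 + 6u - 1) = -40u^3 - 48u^2 + 8u
  (-7)(5u^2 + 6u - 1) = -35u^2 - 42u + 7
Sum: -25u^4 - 70u^3 - 78u^2 - 34u + 7


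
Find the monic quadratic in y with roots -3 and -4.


p(y) = (y + 3)(y + 4)
Expand: y^2 + 7y + 12


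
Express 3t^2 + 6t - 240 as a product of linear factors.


Roots satisfy r1 + r2 = -b/a = -2 and r1*r2 = c/a = -80.
So r1 = 8, r2 = -10.
3t^2 + 6t - 240 = 3(t - r1)(t - r2) = 3(t - 8)(t + 10)


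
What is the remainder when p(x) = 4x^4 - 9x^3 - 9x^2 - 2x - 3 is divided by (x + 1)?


By the Remainder Theorem, the remainder equals p(-1):
  4*(-1)^4 = 4
  -9*(-1)^3 = 9
  -9*(-1)^2 = -9
  -2*(-1)^1 = 2
  constant: -3
Sum: 4 + 9 - 9 + 2 - 3 = 3


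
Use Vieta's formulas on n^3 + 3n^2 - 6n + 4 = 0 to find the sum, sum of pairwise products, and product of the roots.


Monic cubic n^3+bn^2+cn+d=0: sum=-b, pairwise sum=c, product=-d.
b=3, c=-6, d=4
r1+r2+r3 = -3
r1r2+r1r3+r2r3 = -6
r1r2r3 = -4


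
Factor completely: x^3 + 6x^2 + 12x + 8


Try integer roots (divisors of 8). x=-2: p(-2)=0.
Divide out (x + 2): quotient is x^2 + 4x + 4.
Factor the quadratic: (x + 2)(x + 2)
Result: (x + 2)(x + 2)(x + 2)


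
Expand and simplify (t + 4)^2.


Expand (t + 4)^2 by repeated multiplication:
= t^2 + 8t + 16


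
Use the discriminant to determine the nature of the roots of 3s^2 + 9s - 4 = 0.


D = b^2 - 4ac = (9)^2 - 4(3)(-4) = 81 + 48 = 129
Since D > 0: two distinct irrational roots


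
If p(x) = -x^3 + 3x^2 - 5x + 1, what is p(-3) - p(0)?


p(-3) = 70
p(0) = 1
p(-3) - p(0) = 70 - 1 = 69


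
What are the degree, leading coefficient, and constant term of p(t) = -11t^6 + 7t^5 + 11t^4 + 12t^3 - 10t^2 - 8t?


Highest power of t is 6, with coefficient -11. Constant term is 0.
Degree = 6, leading coefficient = -11, constant term = 0


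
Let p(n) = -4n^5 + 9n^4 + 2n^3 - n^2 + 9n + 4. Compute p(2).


Using direct substitution:
  -4 * (2)^5 = -128
  9 * (2)^4 = 144
  2 * (2)^3 = 16
  -1 * (2)^2 = -4
  9 * (2)^1 = 18
  constant: 4
Sum = -128 + 144 + 16 - 4 + 18 + 4 = 50


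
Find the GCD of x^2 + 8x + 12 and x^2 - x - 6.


Factor each:
  x^2 + 8x + 12 = (x + 2)(x + 6)
  x^2 - x - 6 = (x + 2)(x - 3)
Common monic factor: x + 2


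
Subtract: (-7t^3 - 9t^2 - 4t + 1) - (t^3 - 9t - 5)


Distribute the minus sign:
  (-7t^3 - 9t^2 - 4t + 1)
- (t^3 - 9t - 5)
Negate second polynomial: -t^3 + 9t + 5
Add: -8t^3 - 9t^2 + 5t + 6


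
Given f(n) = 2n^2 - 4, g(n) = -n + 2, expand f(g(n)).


Substitute g(n) into f:
f(g(n)) = 2*(-n + 2)^2 + (-4)
(-n + 2)^2 = n^2 - 4n + 4
Expand and combine: 2n^2 - 8n + 4


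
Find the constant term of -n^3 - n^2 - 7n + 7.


Read off the constant term: 7


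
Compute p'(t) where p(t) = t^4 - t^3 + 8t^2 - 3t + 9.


Apply the power rule term by term:
  d/dt(t^4) = 4t^3
  d/dt(-t^3) = -3t^2
  d/dt(8t^2) = 16t
  d/dt(-3t) = -3
  d/dt(9) = 0
p'(t) = 4t^3 - 3t^2 + 16t - 3


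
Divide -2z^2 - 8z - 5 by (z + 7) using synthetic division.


Synthetic division with c = -7. Coefficients: -2, -8, -5
Bring down -2.
  -2 * -7 = 14; 14 - 8 = 6
  6 * -7 = -42; -42 - 5 = -47
Quotient: -2z + 6, Remainder: -47


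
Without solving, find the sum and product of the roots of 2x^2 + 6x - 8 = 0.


For ax^2+bx+c=0: sum = -b/a, product = c/a.
a=2, b=6, c=-8
Sum = -(6)/2 = -3
Product = (-8)/2 = -4


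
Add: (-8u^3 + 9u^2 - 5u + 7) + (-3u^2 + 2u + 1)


Align terms by degree and add:
  -8u^3 + 9u^2 - 5u + 7
  -3u^2 + 2u + 1
= -8u^3 + 6u^2 - 3u + 8


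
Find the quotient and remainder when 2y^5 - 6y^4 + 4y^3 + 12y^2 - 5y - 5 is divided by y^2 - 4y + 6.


(2y^5 - 6y^4 + 4y^3 + 12y^2 - 5y - 5) / (y^2 - 4y + 6)
Step 1: 2y^3 * (y^2 - 4y + 6) = 2y^5 - 8y^4 + 12y^3; subtract.
Step 2: 2y^2 * (y^2 - 4y + 6) = 2y^4 - 8y^3 + 12y^2; subtract.
Step 3: 0 * (y^2 - 4y + 6) = 0; subtract.
Step 4: 0 * (y^2 - 4y + 6) = 0; subtract.
Quotient: 2y^3 + 2y^2, Remainder: -5y - 5


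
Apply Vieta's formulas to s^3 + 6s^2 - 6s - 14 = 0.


Monic cubic s^3+bs^2+cs+d=0: sum=-b, pairwise sum=c, product=-d.
b=6, c=-6, d=-14
r1+r2+r3 = -6
r1r2+r1r3+r2r3 = -6
r1r2r3 = 14


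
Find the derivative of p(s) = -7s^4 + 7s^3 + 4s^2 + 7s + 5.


Apply the power rule term by term:
  d/ds(-7s^4) = -28s^3
  d/ds(7s^3) = 21s^2
  d/ds(4s^2) = 8s
  d/ds(7s) = 7
  d/ds(5) = 0
p'(s) = -28s^3 + 21s^2 + 8s + 7


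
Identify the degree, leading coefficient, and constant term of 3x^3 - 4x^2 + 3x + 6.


Highest power of x is 3, with coefficient 3. Constant term is 6.
Degree = 3, leading coefficient = 3, constant term = 6


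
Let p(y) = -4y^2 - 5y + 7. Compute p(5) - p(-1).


p(5) = -118
p(-1) = 8
p(5) - p(-1) = -118 - 8 = -126


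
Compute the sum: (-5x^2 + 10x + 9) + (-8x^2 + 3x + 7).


Align terms by degree and add:
  -5x^2 + 10x + 9
  -8x^2 + 3x + 7
= -13x^2 + 13x + 16


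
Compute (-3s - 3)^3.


Expand (-3s - 3)^3 by repeated multiplication:
  (-3s - 3)^2 = 9s^2 + 18s + 9
= -27s^3 - 81s^2 - 81s - 27


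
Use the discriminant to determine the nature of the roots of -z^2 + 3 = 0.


D = b^2 - 4ac = (0)^2 - 4(-1)(3) = 0 + 12 = 12
Since D > 0: two distinct irrational roots


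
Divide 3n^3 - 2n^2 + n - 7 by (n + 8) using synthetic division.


Synthetic division with c = -8. Coefficients: 3, -2, 1, -7
Bring down 3.
  3 * -8 = -24; -24 - 2 = -26
  -26 * -8 = 208; 208 + 1 = 209
  209 * -8 = -1672; -1672 - 7 = -1679
Quotient: 3n^2 - 26n + 209, Remainder: -1679


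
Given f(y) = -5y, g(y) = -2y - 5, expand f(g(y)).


Substitute g(y) into f:
f(g(y)) = -5*(-2y - 5)
Expand and combine: 10y + 25


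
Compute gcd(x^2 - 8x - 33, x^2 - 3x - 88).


Factor each:
  x^2 - 8x - 33 = (x - 11)(x + 3)
  x^2 - 3x - 88 = (x - 11)(x + 8)
Common monic factor: x - 11


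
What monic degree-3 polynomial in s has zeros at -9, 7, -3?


p(s) = (s + 9)(s - 7)(s + 3)
Expand: s^3 + 5s^2 - 57s - 189


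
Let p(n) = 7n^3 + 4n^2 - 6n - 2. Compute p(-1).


Using direct substitution:
  7 * (-1)^3 = -7
  4 * (-1)^2 = 4
  -6 * (-1)^1 = 6
  constant: -2
Sum = -7 + 4 + 6 - 2 = 1


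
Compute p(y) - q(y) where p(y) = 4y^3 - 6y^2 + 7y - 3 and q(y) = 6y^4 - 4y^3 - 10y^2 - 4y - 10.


Distribute the minus sign:
  (4y^3 - 6y^2 + 7y - 3)
- (6y^4 - 4y^3 - 10y^2 - 4y - 10)
Negate second polynomial: -6y^4 + 4y^3 + 10y^2 + 4y + 10
Add: -6y^4 + 8y^3 + 4y^2 + 11y + 7


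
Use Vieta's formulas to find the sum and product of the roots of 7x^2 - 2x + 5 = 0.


For ax^2+bx+c=0: sum = -b/a, product = c/a.
a=7, b=-2, c=5
Sum = -(-2)/7 = 2/7
Product = (5)/7 = 5/7


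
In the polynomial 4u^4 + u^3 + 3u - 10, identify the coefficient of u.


Read off the coefficient of u: 3


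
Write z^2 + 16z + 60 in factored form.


Roots satisfy r1 + r2 = -b/a = -16 and r1*r2 = c/a = 60.
So r1 = -6, r2 = -10.
z^2 + 16z + 60 = (z - r1)(z - r2) = (z + 6)(z + 10)


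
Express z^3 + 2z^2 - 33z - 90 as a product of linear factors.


Try integer roots (divisors of -90). z=-3: p(-3)=0.
Divide out (z + 3): quotient is z^2 - z - 30.
Factor the quadratic: (z - 6)(z + 5)
Result: (z + 3)(z - 6)(z + 5)


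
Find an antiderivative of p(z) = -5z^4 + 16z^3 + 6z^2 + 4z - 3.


Reverse power rule on each term:
  ∫ -5z^4 dz = -z^5
  ∫ 16z^3 dz = 4z^4
  ∫ 6z^2 dz = 2z^3
  ∫ 4z dz = 2z^2
  ∫ -3 dz = -3z
F(z) = -z^5 + 4z^4 + 2z^3 + 2z^2 - 3z + C


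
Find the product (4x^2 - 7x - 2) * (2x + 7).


Distribute each term of the first polynomial:
  (4x^2)(2x + 7) = 8x^3 + 28x^2
  (-7x)(2x + 7) = -14x^2 - 49x
  (-2)(2x + 7) = -4x - 14
Sum: 8x^3 + 14x^2 - 53x - 14


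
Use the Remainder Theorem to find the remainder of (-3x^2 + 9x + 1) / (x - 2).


By the Remainder Theorem, the remainder equals p(2):
  -3*(2)^2 = -12
  9*(2)^1 = 18
  constant: 1
Sum: -12 + 18 + 1 = 7


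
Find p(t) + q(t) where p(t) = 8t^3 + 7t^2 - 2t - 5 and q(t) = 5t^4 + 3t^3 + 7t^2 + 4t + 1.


Align terms by degree and add:
  8t^3 + 7t^2 - 2t - 5
+ 5t^4 + 3t^3 + 7t^2 + 4t + 1
= 5t^4 + 11t^3 + 14t^2 + 2t - 4


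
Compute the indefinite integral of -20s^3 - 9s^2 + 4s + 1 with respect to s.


Reverse power rule on each term:
  ∫ -20s^3 ds = -5s^4
  ∫ -9s^2 ds = -3s^3
  ∫ 4s ds = 2s^2
  ∫ 1 ds = s
F(s) = -5s^4 - 3s^3 + 2s^2 + s + C


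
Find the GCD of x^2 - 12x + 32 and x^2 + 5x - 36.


Factor each:
  x^2 - 12x + 32 = (x - 4)(x - 8)
  x^2 + 5x - 36 = (x - 4)(x + 9)
Common monic factor: x - 4


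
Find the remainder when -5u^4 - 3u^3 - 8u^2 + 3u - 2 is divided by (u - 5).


By the Remainder Theorem, the remainder equals p(5):
  -5*(5)^4 = -3125
  -3*(5)^3 = -375
  -8*(5)^2 = -200
  3*(5)^1 = 15
  constant: -2
Sum: -3125 - 375 - 200 + 15 - 2 = -3687


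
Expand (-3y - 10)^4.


Expand (-3y - 10)^4 by repeated multiplication:
  (-3y - 10)^2 = 9y^2 + 60y + 100
  (-3y - 10)^3 = -27y^3 - 270y^2 - 900y - 1000
= 81y^4 + 1080y^3 + 5400y^2 + 12000y + 10000


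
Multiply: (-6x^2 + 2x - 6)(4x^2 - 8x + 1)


Distribute each term of the first polynomial:
  (-6x^2)(4x^2 - 8x + 1) = -24x^4 + 48x^3 - 6x^2
  (2x)(4x^2 - 8x + 1) = 8x^3 - 16x^2 + 2x
  (-6)(4x^2 - 8x + 1) = -24x^2 + 48x - 6
Sum: -24x^4 + 56x^3 - 46x^2 + 50x - 6


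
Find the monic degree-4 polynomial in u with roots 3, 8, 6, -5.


p(u) = (u - 3)(u - 8)(u - 6)(u + 5)
Expand: u^4 - 12u^3 + 5u^2 + 306u - 720


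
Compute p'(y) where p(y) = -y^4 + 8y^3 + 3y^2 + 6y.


Apply the power rule term by term:
  d/dy(-y^4) = -4y^3
  d/dy(8y^3) = 24y^2
  d/dy(3y^2) = 6y
  d/dy(6y) = 6
p'(y) = -4y^3 + 24y^2 + 6y + 6


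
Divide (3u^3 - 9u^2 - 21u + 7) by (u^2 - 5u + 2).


(3u^3 - 9u^2 - 21u + 7) / (u^2 - 5u + 2)
Step 1: 3u * (u^2 - 5u + 2) = 3u^3 - 15u^2 + 6u; subtract.
Step 2: 6 * (u^2 - 5u + 2) = 6u^2 - 30u + 12; subtract.
Quotient: 3u + 6, Remainder: 3u - 5


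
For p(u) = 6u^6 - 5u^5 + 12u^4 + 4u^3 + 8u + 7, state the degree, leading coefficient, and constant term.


Highest power of u is 6, with coefficient 6. Constant term is 7.
Degree = 6, leading coefficient = 6, constant term = 7


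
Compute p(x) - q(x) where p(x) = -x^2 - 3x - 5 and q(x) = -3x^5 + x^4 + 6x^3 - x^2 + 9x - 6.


Distribute the minus sign:
  (-x^2 - 3x - 5)
- (-3x^5 + x^4 + 6x^3 - x^2 + 9x - 6)
Negate second polynomial: 3x^5 - x^4 - 6x^3 + x^2 - 9x + 6
Add: 3x^5 - x^4 - 6x^3 - 12x + 1


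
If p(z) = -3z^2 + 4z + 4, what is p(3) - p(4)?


p(3) = -11
p(4) = -28
p(3) - p(4) = -11 + 28 = 17


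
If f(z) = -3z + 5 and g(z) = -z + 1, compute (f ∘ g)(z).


Substitute g(z) into f:
f(g(z)) = -3*(-z + 1) + 5
Expand and combine: 3z + 2


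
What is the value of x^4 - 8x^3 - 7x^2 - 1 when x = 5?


Using direct substitution:
  1 * (5)^4 = 625
  -8 * (5)^3 = -1000
  -7 * (5)^2 = -175
  0 * (5)^1 = 0
  constant: -1
Sum = 625 - 1000 - 175 + 0 - 1 = -551


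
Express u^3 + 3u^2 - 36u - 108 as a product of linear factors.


Try integer roots (divisors of -108). u=6: p(6)=0.
Divide out (u - 6): quotient is u^2 + 9u + 18.
Factor the quadratic: (u + 6)(u + 3)
Result: (u - 6)(u + 6)(u + 3)


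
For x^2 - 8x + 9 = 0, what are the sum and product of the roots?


For ax^2+bx+c=0: sum = -b/a, product = c/a.
a=1, b=-8, c=9
Sum = -(-8)/1 = 8
Product = (9)/1 = 9


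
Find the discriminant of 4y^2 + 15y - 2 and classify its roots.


D = b^2 - 4ac = (15)^2 - 4(4)(-2) = 225 + 32 = 257
Since D > 0: two distinct irrational roots


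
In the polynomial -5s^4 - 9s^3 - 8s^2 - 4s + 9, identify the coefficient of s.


Read off the coefficient of s: -4


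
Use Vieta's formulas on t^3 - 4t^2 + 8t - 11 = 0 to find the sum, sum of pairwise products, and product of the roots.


Monic cubic t^3+bt^2+ct+d=0: sum=-b, pairwise sum=c, product=-d.
b=-4, c=8, d=-11
r1+r2+r3 = 4
r1r2+r1r3+r2r3 = 8
r1r2r3 = 11


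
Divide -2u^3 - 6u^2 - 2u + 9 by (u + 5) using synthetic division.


Synthetic division with c = -5. Coefficients: -2, -6, -2, 9
Bring down -2.
  -2 * -5 = 10; 10 - 6 = 4
  4 * -5 = -20; -20 - 2 = -22
  -22 * -5 = 110; 110 + 9 = 119
Quotient: -2u^2 + 4u - 22, Remainder: 119


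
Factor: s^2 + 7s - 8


Roots satisfy r1 + r2 = -b/a = -7 and r1*r2 = c/a = -8.
So r1 = -8, r2 = 1.
s^2 + 7s - 8 = (s - r1)(s - r2) = (s + 8)(s - 1)


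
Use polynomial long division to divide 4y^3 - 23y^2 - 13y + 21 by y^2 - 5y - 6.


(4y^3 - 23y^2 - 13y + 21) / (y^2 - 5y - 6)
Step 1: 4y * (y^2 - 5y - 6) = 4y^3 - 20y^2 - 24y; subtract.
Step 2: -3 * (y^2 - 5y - 6) = -3y^2 + 15y + 18; subtract.
Quotient: 4y - 3, Remainder: -4y + 3


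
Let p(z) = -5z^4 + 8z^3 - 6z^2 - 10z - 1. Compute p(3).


Using direct substitution:
  -5 * (3)^4 = -405
  8 * (3)^3 = 216
  -6 * (3)^2 = -54
  -10 * (3)^1 = -30
  constant: -1
Sum = -405 + 216 - 54 - 30 - 1 = -274


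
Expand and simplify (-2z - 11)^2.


Expand (-2z - 11)^2 by repeated multiplication:
= 4z^2 + 44z + 121


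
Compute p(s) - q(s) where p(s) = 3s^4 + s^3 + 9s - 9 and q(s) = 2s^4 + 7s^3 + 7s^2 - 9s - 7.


Distribute the minus sign:
  (3s^4 + s^3 + 9s - 9)
- (2s^4 + 7s^3 + 7s^2 - 9s - 7)
Negate second polynomial: -2s^4 - 7s^3 - 7s^2 + 9s + 7
Add: s^4 - 6s^3 - 7s^2 + 18s - 2


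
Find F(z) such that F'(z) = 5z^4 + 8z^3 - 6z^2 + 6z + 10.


Reverse power rule on each term:
  ∫ 5z^4 dz = z^5
  ∫ 8z^3 dz = 2z^4
  ∫ -6z^2 dz = -2z^3
  ∫ 6z dz = 3z^2
  ∫ 10 dz = 10z
F(z) = z^5 + 2z^4 - 2z^3 + 3z^2 + 10z + C


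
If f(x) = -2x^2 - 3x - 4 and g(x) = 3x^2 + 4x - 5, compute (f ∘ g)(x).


Substitute g(x) into f:
f(g(x)) = -2*(3x^2 + 4x - 5)^2 + (-3)*(3x^2 + 4x - 5) + (-4)
(3x^2 + 4x - 5)^2 = 9x^4 + 24x^3 - 14x^2 - 40x + 25
Expand and combine: -18x^4 - 48x^3 + 19x^2 + 68x - 39


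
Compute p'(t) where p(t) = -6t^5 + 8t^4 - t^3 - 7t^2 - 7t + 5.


Apply the power rule term by term:
  d/dt(-6t^5) = -30t^4
  d/dt(8t^4) = 32t^3
  d/dt(-t^3) = -3t^2
  d/dt(-7t^2) = -14t
  d/dt(-7t) = -7
  d/dt(5) = 0
p'(t) = -30t^4 + 32t^3 - 3t^2 - 14t - 7


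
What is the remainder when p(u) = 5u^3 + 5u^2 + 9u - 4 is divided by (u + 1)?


By the Remainder Theorem, the remainder equals p(-1):
  5*(-1)^3 = -5
  5*(-1)^2 = 5
  9*(-1)^1 = -9
  constant: -4
Sum: -5 + 5 - 9 - 4 = -13


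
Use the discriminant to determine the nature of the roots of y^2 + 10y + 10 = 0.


D = b^2 - 4ac = (10)^2 - 4(1)(10) = 100 - 40 = 60
Since D > 0: two distinct irrational roots


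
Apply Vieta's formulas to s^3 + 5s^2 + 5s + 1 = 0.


Monic cubic s^3+bs^2+cs+d=0: sum=-b, pairwise sum=c, product=-d.
b=5, c=5, d=1
r1+r2+r3 = -5
r1r2+r1r3+r2r3 = 5
r1r2r3 = -1


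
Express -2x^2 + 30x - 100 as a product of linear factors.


Roots satisfy r1 + r2 = -b/a = 15 and r1*r2 = c/a = 50.
So r1 = 10, r2 = 5.
-2x^2 + 30x - 100 = -2(x - r1)(x - r2) = -2(x - 10)(x - 5)


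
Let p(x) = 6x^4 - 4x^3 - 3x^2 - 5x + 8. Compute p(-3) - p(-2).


p(-3) = 590
p(-2) = 134
p(-3) - p(-2) = 590 - 134 = 456


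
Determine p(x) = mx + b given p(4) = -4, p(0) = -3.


p(x) = mx + b. Using p(4)=-4, p(0)=-3:
m = (-4 + 3)/(4) = -1/4 = -1/4
b = -4 - m*(4) = -4 + 1 = -3
p(x) = -(1/4)x - 3


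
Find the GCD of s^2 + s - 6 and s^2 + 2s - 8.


Factor each:
  s^2 + s - 6 = (s - 2)(s + 3)
  s^2 + 2s - 8 = (s - 2)(s + 4)
Common monic factor: s - 2


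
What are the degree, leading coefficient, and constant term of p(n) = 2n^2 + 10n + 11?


Highest power of n is 2, with coefficient 2. Constant term is 11.
Degree = 2, leading coefficient = 2, constant term = 11


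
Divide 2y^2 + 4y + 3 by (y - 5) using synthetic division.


Synthetic division with c = 5. Coefficients: 2, 4, 3
Bring down 2.
  2 * 5 = 10; 10 + 4 = 14
  14 * 5 = 70; 70 + 3 = 73
Quotient: 2y + 14, Remainder: 73


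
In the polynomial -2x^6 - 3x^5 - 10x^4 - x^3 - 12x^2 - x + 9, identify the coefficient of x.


Read off the coefficient of x: -1


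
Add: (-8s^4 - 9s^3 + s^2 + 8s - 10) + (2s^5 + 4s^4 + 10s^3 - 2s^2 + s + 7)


Align terms by degree and add:
  -8s^4 - 9s^3 + s^2 + 8s - 10
+ 2s^5 + 4s^4 + 10s^3 - 2s^2 + s + 7
= 2s^5 - 4s^4 + s^3 - s^2 + 9s - 3


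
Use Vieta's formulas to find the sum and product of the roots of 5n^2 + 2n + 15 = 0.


For an^2+bn+c=0: sum = -b/a, product = c/a.
a=5, b=2, c=15
Sum = -(2)/5 = -2/5
Product = (15)/5 = 3


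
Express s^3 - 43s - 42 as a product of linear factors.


Try integer roots (divisors of -42). s=-6: p(-6)=0.
Divide out (s + 6): quotient is s^2 - 6s - 7.
Factor the quadratic: (s + 1)(s - 7)
Result: (s + 6)(s + 1)(s - 7)


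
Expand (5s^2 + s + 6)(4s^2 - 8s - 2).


Distribute each term of the first polynomial:
  (5s^2)(4s^2 - 8s - 2) = 20s^4 - 40s^3 - 10s^2
  (s)(4s^2 - 8s - 2) = 4s^3 - 8s^2 - 2s
  (6)(4s^2 - 8s - 2) = 24s^2 - 48s - 12
Sum: 20s^4 - 36s^3 + 6s^2 - 50s - 12


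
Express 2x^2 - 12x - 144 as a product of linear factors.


Roots satisfy r1 + r2 = -b/a = 6 and r1*r2 = c/a = -72.
So r1 = -6, r2 = 12.
2x^2 - 12x - 144 = 2(x - r1)(x - r2) = 2(x + 6)(x - 12)


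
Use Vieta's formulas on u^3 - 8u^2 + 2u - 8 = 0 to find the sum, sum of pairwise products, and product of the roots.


Monic cubic u^3+bu^2+cu+d=0: sum=-b, pairwise sum=c, product=-d.
b=-8, c=2, d=-8
r1+r2+r3 = 8
r1r2+r1r3+r2r3 = 2
r1r2r3 = 8


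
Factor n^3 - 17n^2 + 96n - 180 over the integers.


Try integer roots (divisors of -180). n=6: p(6)=0.
Divide out (n - 6): quotient is n^2 - 11n + 30.
Factor the quadratic: (n - 5)(n - 6)
Result: (n - 6)(n - 5)(n - 6)


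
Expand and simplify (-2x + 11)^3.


Expand (-2x + 11)^3 by repeated multiplication:
  (-2x + 11)^2 = 4x^2 - 44x + 121
= -8x^3 + 132x^2 - 726x + 1331


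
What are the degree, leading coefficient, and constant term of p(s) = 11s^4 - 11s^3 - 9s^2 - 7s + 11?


Highest power of s is 4, with coefficient 11. Constant term is 11.
Degree = 4, leading coefficient = 11, constant term = 11


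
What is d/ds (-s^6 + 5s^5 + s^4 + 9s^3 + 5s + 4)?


Apply the power rule term by term:
  d/ds(-s^6) = -6s^5
  d/ds(5s^5) = 25s^4
  d/ds(s^4) = 4s^3
  d/ds(9s^3) = 27s^2
  d/ds(5s) = 5
  d/ds(4) = 0
p'(s) = -6s^5 + 25s^4 + 4s^3 + 27s^2 + 5


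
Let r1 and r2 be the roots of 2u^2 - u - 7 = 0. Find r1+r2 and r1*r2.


For au^2+bu+c=0: sum = -b/a, product = c/a.
a=2, b=-1, c=-7
Sum = -(-1)/2 = 1/2
Product = (-7)/2 = -7/2


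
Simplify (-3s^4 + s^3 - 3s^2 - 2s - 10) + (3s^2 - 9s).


Align terms by degree and add:
  -3s^4 + s^3 - 3s^2 - 2s - 10
+ 3s^2 - 9s
= -3s^4 + s^3 - 11s - 10


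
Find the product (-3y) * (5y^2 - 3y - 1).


Distribute each term of the first polynomial:
  (-3y)(5y^2 - 3y - 1) = -15y^3 + 9y^2 + 3y
Sum: -15y^3 + 9y^2 + 3y


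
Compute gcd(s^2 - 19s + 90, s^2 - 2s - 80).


Factor each:
  s^2 - 19s + 90 = (s - 10)(s - 9)
  s^2 - 2s - 80 = (s - 10)(s + 8)
Common monic factor: s - 10


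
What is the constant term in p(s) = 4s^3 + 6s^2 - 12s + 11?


Read off the constant term: 11


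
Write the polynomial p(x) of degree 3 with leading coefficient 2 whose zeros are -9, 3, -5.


p(x) = 2(x + 9)(x - 3)(x + 5)
Expand: 2x^3 + 22x^2 + 6x - 270


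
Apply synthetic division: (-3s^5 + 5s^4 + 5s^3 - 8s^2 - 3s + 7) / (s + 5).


Synthetic division with c = -5. Coefficients: -3, 5, 5, -8, -3, 7
Bring down -3.
  -3 * -5 = 15; 15 + 5 = 20
  20 * -5 = -100; -100 + 5 = -95
  -95 * -5 = 475; 475 - 8 = 467
  467 * -5 = -2335; -2335 - 3 = -2338
  -2338 * -5 = 11690; 11690 + 7 = 11697
Quotient: -3s^4 + 20s^3 - 95s^2 + 467s - 2338, Remainder: 11697


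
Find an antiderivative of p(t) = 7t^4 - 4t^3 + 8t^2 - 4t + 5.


Reverse power rule on each term:
  ∫ 7t^4 dt = (7/5)t^5
  ∫ -4t^3 dt = -t^4
  ∫ 8t^2 dt = (8/3)t^3
  ∫ -4t dt = -2t^2
  ∫ 5 dt = 5t
F(t) = (7/5)t^5 - t^4 + (8/3)t^3 - 2t^2 + 5t + C


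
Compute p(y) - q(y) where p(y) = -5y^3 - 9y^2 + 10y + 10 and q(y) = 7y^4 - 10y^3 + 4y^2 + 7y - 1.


Distribute the minus sign:
  (-5y^3 - 9y^2 + 10y + 10)
- (7y^4 - 10y^3 + 4y^2 + 7y - 1)
Negate second polynomial: -7y^4 + 10y^3 - 4y^2 - 7y + 1
Add: -7y^4 + 5y^3 - 13y^2 + 3y + 11


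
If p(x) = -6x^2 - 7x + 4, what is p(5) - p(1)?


p(5) = -181
p(1) = -9
p(5) - p(1) = -181 + 9 = -172


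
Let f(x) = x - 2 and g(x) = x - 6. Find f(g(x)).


Substitute g(x) into f:
f(g(x)) = 1*(x - 6) + (-2)
Expand and combine: x - 8


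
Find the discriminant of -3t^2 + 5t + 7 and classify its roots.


D = b^2 - 4ac = (5)^2 - 4(-3)(7) = 25 + 84 = 109
Since D > 0: two distinct irrational roots


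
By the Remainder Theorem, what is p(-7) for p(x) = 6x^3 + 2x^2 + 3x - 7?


By the Remainder Theorem, the remainder equals p(-7):
  6*(-7)^3 = -2058
  2*(-7)^2 = 98
  3*(-7)^1 = -21
  constant: -7
Sum: -2058 + 98 - 21 - 7 = -1988


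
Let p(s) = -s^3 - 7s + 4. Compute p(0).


Using direct substitution:
  -1 * (0)^3 = 0
  0 * (0)^2 = 0
  -7 * (0)^1 = 0
  constant: 4
Sum = 0 + 0 + 0 + 4 = 4
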